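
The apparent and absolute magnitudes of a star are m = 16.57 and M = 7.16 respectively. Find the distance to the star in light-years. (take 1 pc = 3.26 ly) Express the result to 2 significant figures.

d ≈ 2500 ly

Distance modulus: m − M = 16.57 − (7.16) = 9.410
m − M = 5 log₁₀ d − 5
log₁₀ d = (m − M)/5 + 1 = 2.8820
d = 10^2.8820 = 762.1 pc
= 2484 ly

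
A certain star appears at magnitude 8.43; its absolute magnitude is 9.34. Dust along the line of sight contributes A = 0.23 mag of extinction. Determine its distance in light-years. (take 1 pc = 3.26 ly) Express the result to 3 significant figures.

d ≈ 19.3 ly

m − M = 5 log₁₀(d/10 pc) + A  ⇒  8.43 − (9.34) − 0.23 = 5 log₁₀(d/10)
-1.140 = 5 log₁₀(d/10)
log₁₀ d = (m − M − A)/5 + 1 = 0.7720
d = 10^0.7720 = 5.916 pc
= 19.28 ly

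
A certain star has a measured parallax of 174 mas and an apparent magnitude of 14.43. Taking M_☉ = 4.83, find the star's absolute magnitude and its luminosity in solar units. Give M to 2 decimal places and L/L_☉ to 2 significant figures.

M ≈ 15.63; L/L_☉ ≈ 4.8×10^-5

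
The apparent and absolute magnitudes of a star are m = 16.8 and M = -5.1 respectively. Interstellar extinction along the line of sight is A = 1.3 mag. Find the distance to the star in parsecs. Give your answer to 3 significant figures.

d ≈ 132000 pc

m − M = 5 log₁₀(d/10 pc) + A  ⇒  16.8 − (-5.1) − 1.3 = 5 log₁₀(d/10)
20.600 = 5 log₁₀(d/10)
log₁₀ d = (m − M − A)/5 + 1 = 5.1200
d = 10^5.1200 = 131800 pc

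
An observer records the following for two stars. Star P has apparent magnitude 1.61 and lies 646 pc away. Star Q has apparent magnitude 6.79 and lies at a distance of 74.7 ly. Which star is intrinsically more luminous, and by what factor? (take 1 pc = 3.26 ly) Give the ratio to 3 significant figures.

Star P is more luminous, by a factor of 93800.

Star P: M = m − 5 log₁₀ d + 5 = 1.61 − 5·2.8102 + 5 = -7.441
Star Q: d = 74.7 ly / 3.26 = 22.91 pc
Star Q: M = m − 5 log₁₀ d + 5 = 6.79 − 5·1.3601 + 5 = 4.989
ΔM = M_P − M_Q = -7.441 − (4.989) = -12.431; smaller M is more luminous → Star P.
L ratio = 10^(0.4 |ΔM|) = 10^4.972 = 93810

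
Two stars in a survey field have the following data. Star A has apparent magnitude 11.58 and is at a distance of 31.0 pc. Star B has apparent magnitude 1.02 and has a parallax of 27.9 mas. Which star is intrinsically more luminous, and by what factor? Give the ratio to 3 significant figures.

Star B is more luminous, by a factor of 22400.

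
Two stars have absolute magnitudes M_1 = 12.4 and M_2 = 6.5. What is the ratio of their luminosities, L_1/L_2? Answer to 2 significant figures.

L_1/L_2 ≈ 4.4×10^-3

ΔM = M_1 − M_2 = 5.9
L_1/L_2 = 10^(−0.4 ΔM) = 10^-2.360 = 4.365×10^-3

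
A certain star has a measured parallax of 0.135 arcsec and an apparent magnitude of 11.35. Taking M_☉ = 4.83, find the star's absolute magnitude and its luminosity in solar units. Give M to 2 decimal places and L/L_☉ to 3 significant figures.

M ≈ 12.00; L/L_☉ ≈ 1.35×10^-3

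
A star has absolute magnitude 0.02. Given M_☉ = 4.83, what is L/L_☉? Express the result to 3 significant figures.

L/L_☉ ≈ 83.9

M − M_☉ = 0.02 − 4.83 = -4.810
L/L_☉ = 10^(−0.4 (M − M_☉)) = 10^1.924 = 83.95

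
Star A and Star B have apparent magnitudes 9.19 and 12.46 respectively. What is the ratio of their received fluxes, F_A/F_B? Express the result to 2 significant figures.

Magnitude difference = -3.27
Flux ratio = 10^(−0.4 Δm) = 10^(−0.4 × -3.27) = 10^1.308 = 20.32

F_A/F_B ≈ 20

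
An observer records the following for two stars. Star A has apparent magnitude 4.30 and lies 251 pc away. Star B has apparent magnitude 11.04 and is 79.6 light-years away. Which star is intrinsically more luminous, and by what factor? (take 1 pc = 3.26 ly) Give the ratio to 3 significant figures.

Star A is more luminous, by a factor of 52500.

Star A: M = m − 5 log₁₀ d + 5 = 4.30 − 5·2.3997 + 5 = -2.698
Star B: d = 79.6 ly / 3.26 = 24.42 pc
Star B: M = m − 5 log₁₀ d + 5 = 11.04 − 5·1.3877 + 5 = 9.102
ΔM = M_A − M_B = -2.698 − (9.102) = -11.800; smaller M is more luminous → Star A.
L ratio = 10^(0.4 |ΔM|) = 10^4.720 = 52480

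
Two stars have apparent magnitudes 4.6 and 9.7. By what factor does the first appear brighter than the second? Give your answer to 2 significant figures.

110

Magnitude difference = -5.1
Flux ratio = 10^(−0.4 Δm) = 10^(−0.4 × -5.1) = 10^2.040 = 109.6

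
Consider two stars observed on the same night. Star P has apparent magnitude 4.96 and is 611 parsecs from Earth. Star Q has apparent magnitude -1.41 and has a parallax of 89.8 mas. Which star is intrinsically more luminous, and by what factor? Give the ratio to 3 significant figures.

Star P: M = m − 5 log₁₀ d + 5 = 4.96 − 5·2.7860 + 5 = -3.970
Star Q: p = 89.8 mas = 0.0898″ → d = 1/p = 11.14 pc
Star Q: M = m − 5 log₁₀ d + 5 = -1.41 − 5·1.0467 + 5 = -1.644
ΔM = M_P − M_Q = -3.970 − (-1.644) = -2.327; smaller M is more luminous → Star P.
L ratio = 10^(0.4 |ΔM|) = 10^0.931 = 8.524

Star P is more luminous, by a factor of 8.52.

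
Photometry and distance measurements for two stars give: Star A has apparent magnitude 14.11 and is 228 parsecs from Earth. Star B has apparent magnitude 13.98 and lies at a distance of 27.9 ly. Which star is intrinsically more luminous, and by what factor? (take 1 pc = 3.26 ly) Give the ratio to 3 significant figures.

Star A is more luminous, by a factor of 630.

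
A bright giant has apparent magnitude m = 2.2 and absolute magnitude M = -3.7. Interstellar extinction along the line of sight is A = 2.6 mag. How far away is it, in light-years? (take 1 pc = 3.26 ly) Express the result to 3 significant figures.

d ≈ 149 ly

m − M = 5 log₁₀(d/10 pc) + A  ⇒  2.2 − (-3.7) − 2.6 = 5 log₁₀(d/10)
3.300 = 5 log₁₀(d/10)
log₁₀ d = (m − M − A)/5 + 1 = 1.6600
d = 10^1.6600 = 45.71 pc
= 149.0 ly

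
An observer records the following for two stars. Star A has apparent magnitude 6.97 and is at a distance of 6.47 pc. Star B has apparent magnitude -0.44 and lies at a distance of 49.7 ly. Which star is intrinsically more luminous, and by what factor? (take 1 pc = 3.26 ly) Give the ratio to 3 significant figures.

Star A: M = m − 5 log₁₀ d + 5 = 6.97 − 5·0.8109 + 5 = 7.915
Star B: d = 49.7 ly / 3.26 = 15.25 pc
Star B: M = m − 5 log₁₀ d + 5 = -0.44 − 5·1.1831 + 5 = -1.356
ΔM = M_A − M_B = 7.915 − (-1.356) = 9.271; smaller M is more luminous → Star B.
L ratio = 10^(0.4 |ΔM|) = 10^3.708 = 5111

Star B is more luminous, by a factor of 5110.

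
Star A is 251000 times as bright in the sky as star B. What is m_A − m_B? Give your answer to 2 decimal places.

m_A − m_B ≈ -13.50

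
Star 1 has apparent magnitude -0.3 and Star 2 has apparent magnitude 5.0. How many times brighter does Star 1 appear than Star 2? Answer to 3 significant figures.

Magnitude difference = -5.3
Flux ratio = 10^(−0.4 Δm) = 10^(−0.4 × -5.3) = 10^2.120 = 131.8

132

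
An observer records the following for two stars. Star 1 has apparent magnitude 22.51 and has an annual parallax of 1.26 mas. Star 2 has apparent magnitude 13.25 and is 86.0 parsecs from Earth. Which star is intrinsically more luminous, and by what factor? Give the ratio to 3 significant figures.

Star 1: p = 1.26 mas = 1.26×10^-3″ → d = 1/p = 793.7 pc
Star 1: M = m − 5 log₁₀ d + 5 = 22.51 − 5·2.8996 + 5 = 13.012
Star 2: M = m − 5 log₁₀ d + 5 = 13.25 − 5·1.9345 + 5 = 8.578
ΔM = M_1 − M_2 = 13.012 − (8.578) = 4.434; smaller M is more luminous → Star 2.
L ratio = 10^(0.4 |ΔM|) = 10^1.774 = 59.39

Star 2 is more luminous, by a factor of 59.4.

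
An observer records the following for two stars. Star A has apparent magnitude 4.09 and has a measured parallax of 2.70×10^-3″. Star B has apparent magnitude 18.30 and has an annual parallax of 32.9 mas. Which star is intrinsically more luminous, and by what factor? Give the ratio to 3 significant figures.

Star A: d = 1/p = 1/2.70×10^-3″ = 370.4 pc
Star A: M = m − 5 log₁₀ d + 5 = 4.09 − 5·2.5686 + 5 = -3.753
Star B: p = 32.9 mas = 0.0329″ → d = 1/p = 30.40 pc
Star B: M = m − 5 log₁₀ d + 5 = 18.30 − 5·1.4828 + 5 = 15.886
ΔM = M_A − M_B = -3.753 − (15.886) = -19.639; smaller M is more luminous → Star A.
L ratio = 10^(0.4 |ΔM|) = 10^7.856 = 7.172×10^7

Star A is more luminous, by a factor of 7.17×10^7.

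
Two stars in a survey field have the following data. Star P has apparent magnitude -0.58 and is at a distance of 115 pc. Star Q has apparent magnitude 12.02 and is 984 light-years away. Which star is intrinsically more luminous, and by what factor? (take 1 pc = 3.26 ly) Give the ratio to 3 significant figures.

Star P: M = m − 5 log₁₀ d + 5 = -0.58 − 5·2.0607 + 5 = -5.883
Star Q: d = 984 ly / 3.26 = 301.8 pc
Star Q: M = m − 5 log₁₀ d + 5 = 12.02 − 5·2.4798 + 5 = 4.621
ΔM = M_P − M_Q = -5.883 − (4.621) = -10.505; smaller M is more luminous → Star P.
L ratio = 10^(0.4 |ΔM|) = 10^4.202 = 15920

Star P is more luminous, by a factor of 15900.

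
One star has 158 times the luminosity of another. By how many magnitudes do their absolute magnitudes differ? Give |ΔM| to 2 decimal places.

|ΔM| ≈ 5.50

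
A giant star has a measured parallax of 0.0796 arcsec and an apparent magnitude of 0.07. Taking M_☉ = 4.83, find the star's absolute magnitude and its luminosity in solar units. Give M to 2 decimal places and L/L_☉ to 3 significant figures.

M ≈ -0.43; L/L_☉ ≈ 127

d = 1/p = 1/0.0796″ = 12.56 pc
M = m − 5 log₁₀ d + 5 = 0.07 − 5·1.0991 + 5 = -0.425
M − M_☉ = -0.425 − 4.83 = -5.255
L/L_☉ = 10^(−0.4 × -5.255) = 126.5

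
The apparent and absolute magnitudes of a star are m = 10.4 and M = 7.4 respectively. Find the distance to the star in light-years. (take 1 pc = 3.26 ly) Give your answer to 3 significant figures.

Distance modulus: m − M = 10.4 − (7.4) = 3.000
m − M = 5 log₁₀ d − 5
log₁₀ d = (m − M)/5 + 1 = 1.6000
d = 10^1.6000 = 39.81 pc
= 129.8 ly

d ≈ 130 ly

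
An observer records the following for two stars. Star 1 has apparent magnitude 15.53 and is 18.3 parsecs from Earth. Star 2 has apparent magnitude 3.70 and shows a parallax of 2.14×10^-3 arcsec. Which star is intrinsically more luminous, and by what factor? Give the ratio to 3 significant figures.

Star 2 is more luminous, by a factor of 3.52×10^7.

Star 1: M = m − 5 log₁₀ d + 5 = 15.53 − 5·1.2625 + 5 = 14.218
Star 2: d = 1/p = 1/2.14×10^-3″ = 467.3 pc
Star 2: M = m − 5 log₁₀ d + 5 = 3.70 − 5·2.6696 + 5 = -4.648
ΔM = M_1 − M_2 = 14.218 − (-4.648) = 18.866; smaller M is more luminous → Star 2.
L ratio = 10^(0.4 |ΔM|) = 10^7.546 = 3.518×10^7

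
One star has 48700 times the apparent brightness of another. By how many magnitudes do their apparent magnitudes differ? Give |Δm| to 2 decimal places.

|Δm| ≈ 11.72

Pogson: Δm = −2.5 log₁₀(ratio) = −2.5 log₁₀(48700) = −2.5 × 4.6875 = -11.719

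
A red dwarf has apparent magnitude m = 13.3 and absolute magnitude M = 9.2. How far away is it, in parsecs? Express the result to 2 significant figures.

Distance modulus: m − M = 13.3 − (9.2) = 4.100
m − M = 5 log₁₀ d − 5
log₁₀ d = (m − M)/5 + 1 = 1.8200
d = 10^1.8200 = 66.07 pc

d ≈ 66 pc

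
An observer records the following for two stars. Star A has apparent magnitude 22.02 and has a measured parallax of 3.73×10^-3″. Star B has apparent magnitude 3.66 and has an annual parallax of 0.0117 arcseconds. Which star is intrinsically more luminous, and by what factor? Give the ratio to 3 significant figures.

Star A: d = 1/p = 1/3.73×10^-3″ = 268.1 pc
Star A: M = m − 5 log₁₀ d + 5 = 22.02 − 5·2.4283 + 5 = 14.879
Star B: d = 1/p = 1/0.0117″ = 85.47 pc
Star B: M = m − 5 log₁₀ d + 5 = 3.66 − 5·1.9318 + 5 = -0.999
ΔM = M_A − M_B = 14.879 − (-0.999) = 15.878; smaller M is more luminous → Star B.
L ratio = 10^(0.4 |ΔM|) = 10^6.351 = 2.244×10^6

Star B is more luminous, by a factor of 2.24×10^6.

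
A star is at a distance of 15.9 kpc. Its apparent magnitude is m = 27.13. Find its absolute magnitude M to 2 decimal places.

d = 15.9 kpc = 15900 pc
5 log₁₀(d/10 pc) = 5 log₁₀(15900) − 5 = 16.007
M = m − 5 log₁₀(d/10) = 27.13 − 16.007 = 11.123

M ≈ 11.12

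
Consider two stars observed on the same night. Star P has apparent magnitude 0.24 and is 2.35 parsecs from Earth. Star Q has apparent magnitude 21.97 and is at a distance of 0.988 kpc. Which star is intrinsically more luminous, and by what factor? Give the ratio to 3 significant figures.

Star P is more luminous, by a factor of 2780.

Star P: M = m − 5 log₁₀ d + 5 = 0.24 − 5·0.3711 + 5 = 3.385
Star Q: d = 0.988 kpc = 988.0 pc
Star Q: M = m − 5 log₁₀ d + 5 = 21.97 − 5·2.9948 + 5 = 11.996
ΔM = M_P − M_Q = 3.385 − (11.996) = -8.612; smaller M is more luminous → Star P.
L ratio = 10^(0.4 |ΔM|) = 10^3.445 = 2784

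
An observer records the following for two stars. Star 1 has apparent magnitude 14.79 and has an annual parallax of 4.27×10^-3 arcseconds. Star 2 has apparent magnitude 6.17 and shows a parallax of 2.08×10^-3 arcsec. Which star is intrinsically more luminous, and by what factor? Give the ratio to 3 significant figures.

Star 1: d = 1/p = 1/4.27×10^-3″ = 234.2 pc
Star 1: M = m − 5 log₁₀ d + 5 = 14.79 − 5·2.3696 + 5 = 7.942
Star 2: d = 1/p = 1/2.08×10^-3″ = 480.8 pc
Star 2: M = m − 5 log₁₀ d + 5 = 6.17 − 5·2.6819 + 5 = -2.240
ΔM = M_1 − M_2 = 7.942 − (-2.240) = 10.182; smaller M is more luminous → Star 2.
L ratio = 10^(0.4 |ΔM|) = 10^4.073 = 11820

Star 2 is more luminous, by a factor of 11800.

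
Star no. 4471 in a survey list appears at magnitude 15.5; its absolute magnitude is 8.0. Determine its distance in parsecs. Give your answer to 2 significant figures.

μ = m − M = 7.500
m − M = 5 log₁₀ d − 5
log₁₀ d = (m − M)/5 + 1 = 2.5000
d = 10^2.5000 = 316.2 pc

d ≈ 320 pc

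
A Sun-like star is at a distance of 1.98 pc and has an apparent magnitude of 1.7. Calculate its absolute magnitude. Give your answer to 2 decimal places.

M ≈ 5.22

5 log₁₀(d/10 pc) = 5 log₁₀(1.980) − 5 = -3.517
M = m − 5 log₁₀(d/10) = 1.7 + 3.517 = 5.217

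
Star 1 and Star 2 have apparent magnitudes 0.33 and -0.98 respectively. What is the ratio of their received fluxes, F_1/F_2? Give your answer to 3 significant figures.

F_1/F_2 ≈ 0.299

Δm = 0.33 − (-0.98) = 1.31
Flux ratio = 10^(−0.4 Δm) = 10^(−0.4 × 1.31) = 10^-0.524 = 0.2992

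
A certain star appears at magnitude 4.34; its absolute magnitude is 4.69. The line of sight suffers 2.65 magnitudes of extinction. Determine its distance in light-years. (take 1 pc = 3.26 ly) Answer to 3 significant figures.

d ≈ 8.19 ly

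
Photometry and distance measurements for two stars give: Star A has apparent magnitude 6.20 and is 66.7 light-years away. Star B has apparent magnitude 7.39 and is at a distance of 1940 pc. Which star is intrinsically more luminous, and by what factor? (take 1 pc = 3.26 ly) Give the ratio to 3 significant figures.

Star A: d = 66.7 ly / 3.26 = 20.46 pc
Star A: M = m − 5 log₁₀ d + 5 = 6.20 − 5·1.3109 + 5 = 4.645
Star B: M = m − 5 log₁₀ d + 5 = 7.39 − 5·3.2878 + 5 = -4.049
ΔM = M_A − M_B = 4.645 − (-4.049) = 8.694; smaller M is more luminous → Star B.
L ratio = 10^(0.4 |ΔM|) = 10^3.478 = 3005

Star B is more luminous, by a factor of 3000.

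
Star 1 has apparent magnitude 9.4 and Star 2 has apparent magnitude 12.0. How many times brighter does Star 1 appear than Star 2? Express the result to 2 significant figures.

Δm = 9.4 − (12.0) = -2.6
Flux ratio = 10^(−0.4 Δm) = 10^(−0.4 × -2.6) = 10^1.040 = 10.96

11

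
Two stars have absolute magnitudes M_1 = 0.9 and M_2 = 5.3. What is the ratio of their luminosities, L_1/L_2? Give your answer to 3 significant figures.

ΔM = M_1 − M_2 = -4.4
L_1/L_2 = 10^(−0.4 ΔM) = 10^1.760 = 57.54

L_1/L_2 ≈ 57.5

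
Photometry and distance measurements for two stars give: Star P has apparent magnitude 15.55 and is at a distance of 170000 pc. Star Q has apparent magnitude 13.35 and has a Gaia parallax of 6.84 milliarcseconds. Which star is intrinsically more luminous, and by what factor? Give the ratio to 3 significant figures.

Star P is more luminous, by a factor of 178000.

Star P: M = m − 5 log₁₀ d + 5 = 15.55 − 5·5.2304 + 5 = -5.602
Star Q: p = 6.84 mas = 6.84×10^-3″ → d = 1/p = 146.2 pc
Star Q: M = m − 5 log₁₀ d + 5 = 13.35 − 5·2.1649 + 5 = 7.525
ΔM = M_P − M_Q = -5.602 − (7.525) = -13.128; smaller M is more luminous → Star P.
L ratio = 10^(0.4 |ΔM|) = 10^5.251 = 178200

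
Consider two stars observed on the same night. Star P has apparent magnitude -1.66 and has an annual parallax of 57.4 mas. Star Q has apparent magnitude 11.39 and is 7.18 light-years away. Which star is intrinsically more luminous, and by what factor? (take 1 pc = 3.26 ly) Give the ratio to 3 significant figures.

Star P is more luminous, by a factor of 1.04×10^7.

Star P: p = 57.4 mas = 0.0574″ → d = 1/p = 17.42 pc
Star P: M = m − 5 log₁₀ d + 5 = -1.66 − 5·1.2411 + 5 = -2.865
Star Q: d = 7.18 ly / 3.26 = 2.202 pc
Star Q: M = m − 5 log₁₀ d + 5 = 11.39 − 5·0.3429 + 5 = 14.675
ΔM = M_P − M_Q = -2.865 − (14.675) = -17.541; smaller M is more luminous → Star P.
L ratio = 10^(0.4 |ΔM|) = 10^7.016 = 1.038×10^7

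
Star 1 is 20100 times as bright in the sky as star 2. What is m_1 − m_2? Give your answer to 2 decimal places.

m_1 − m_2 ≈ -10.76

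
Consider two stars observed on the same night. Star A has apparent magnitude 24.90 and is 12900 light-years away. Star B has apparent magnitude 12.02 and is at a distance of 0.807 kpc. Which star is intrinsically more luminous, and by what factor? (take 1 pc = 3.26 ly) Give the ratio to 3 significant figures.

Star B is more luminous, by a factor of 5900.

Star A: d = 12900 ly / 3.26 = 3957 pc
Star A: M = m − 5 log₁₀ d + 5 = 24.90 − 5·3.5974 + 5 = 11.913
Star B: d = 0.807 kpc = 807.0 pc
Star B: M = m − 5 log₁₀ d + 5 = 12.02 − 5·2.9069 + 5 = 2.486
ΔM = M_A − M_B = 11.913 − (2.486) = 9.428; smaller M is more luminous → Star B.
L ratio = 10^(0.4 |ΔM|) = 10^3.771 = 5902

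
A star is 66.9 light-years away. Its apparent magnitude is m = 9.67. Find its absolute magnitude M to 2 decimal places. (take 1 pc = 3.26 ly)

M ≈ 8.11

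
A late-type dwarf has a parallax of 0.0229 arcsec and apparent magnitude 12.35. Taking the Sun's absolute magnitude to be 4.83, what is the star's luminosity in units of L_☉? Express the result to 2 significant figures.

L/L_☉ ≈ 0.019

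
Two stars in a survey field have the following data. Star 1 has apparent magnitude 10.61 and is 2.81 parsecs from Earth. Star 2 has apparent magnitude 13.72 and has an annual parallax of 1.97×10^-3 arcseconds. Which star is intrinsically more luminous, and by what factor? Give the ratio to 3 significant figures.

Star 1: M = m − 5 log₁₀ d + 5 = 10.61 − 5·0.4487 + 5 = 13.366
Star 2: d = 1/p = 1/1.97×10^-3″ = 507.6 pc
Star 2: M = m − 5 log₁₀ d + 5 = 13.72 − 5·2.7055 + 5 = 5.192
ΔM = M_1 − M_2 = 13.366 − (5.192) = 8.174; smaller M is more luminous → Star 2.
L ratio = 10^(0.4 |ΔM|) = 10^3.270 = 1861

Star 2 is more luminous, by a factor of 1860.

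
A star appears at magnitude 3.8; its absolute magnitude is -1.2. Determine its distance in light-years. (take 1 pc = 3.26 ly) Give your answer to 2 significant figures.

Distance modulus: m − M = 3.8 − (-1.2) = 5.000
m − M = 5 log₁₀ d − 5
log₁₀ d = (m − M)/5 + 1 = 2.0000
d = 10^2.0000 = 100.0 pc
= 326.0 ly

d ≈ 330 ly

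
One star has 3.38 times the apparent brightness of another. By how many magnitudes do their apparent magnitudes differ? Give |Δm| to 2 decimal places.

|Δm| ≈ 1.32

Pogson: Δm = −2.5 log₁₀(ratio) = −2.5 log₁₀(3.38) = −2.5 × 0.5289 = -1.322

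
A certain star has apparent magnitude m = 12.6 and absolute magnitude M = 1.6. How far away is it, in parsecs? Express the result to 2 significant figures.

d ≈ 1600 pc

Distance modulus: m − M = 12.6 − (1.6) = 11.000
m − M = 5 log₁₀ d − 5
log₁₀ d = (m − M)/5 + 1 = 3.2000
d = 10^3.2000 = 1585 pc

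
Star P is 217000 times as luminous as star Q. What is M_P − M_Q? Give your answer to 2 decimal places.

M_P − M_Q ≈ -13.34

Pogson: ΔM = −2.5 log₁₀(ratio) = −2.5 log₁₀(217000) = −2.5 × 5.3365 = -13.341
Star P is brighter, so it has the smaller magnitude: the difference is negative.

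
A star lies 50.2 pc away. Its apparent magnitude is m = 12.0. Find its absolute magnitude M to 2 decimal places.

M ≈ 8.50

5 log₁₀(d/10 pc) = 5 log₁₀(50.20) − 5 = 3.504
M = m − 5 log₁₀(d/10) = 12.0 − 3.504 = 8.496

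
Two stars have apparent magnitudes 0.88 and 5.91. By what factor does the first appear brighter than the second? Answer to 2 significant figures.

100

Δm = 0.88 − (5.91) = -5.03
Flux ratio = 10^(−0.4 Δm) = 10^(−0.4 × -5.03) = 10^2.012 = 102.8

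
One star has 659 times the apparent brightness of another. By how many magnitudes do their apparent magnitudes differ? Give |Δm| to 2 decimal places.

|Δm| ≈ 7.05

Pogson: Δm = −2.5 log₁₀(ratio) = −2.5 log₁₀(659) = −2.5 × 2.8189 = -7.047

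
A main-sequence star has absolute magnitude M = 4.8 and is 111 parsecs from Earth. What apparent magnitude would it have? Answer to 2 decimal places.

m ≈ 10.03

m = M + 5 log₁₀ d − 5 = 4.8 + 5·2.0453 − 5 = 10.027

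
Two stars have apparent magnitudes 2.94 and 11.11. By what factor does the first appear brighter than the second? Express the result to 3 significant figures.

Δm = 2.94 − (11.11) = -8.17
Flux ratio = 10^(−0.4 Δm) = 10^(−0.4 × -8.17) = 10^3.268 = 1854

1850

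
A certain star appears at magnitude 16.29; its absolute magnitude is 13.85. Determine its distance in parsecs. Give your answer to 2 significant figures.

d ≈ 31 pc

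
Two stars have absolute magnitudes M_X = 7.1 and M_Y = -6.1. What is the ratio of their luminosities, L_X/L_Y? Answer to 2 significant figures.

ΔM = M_X − M_Y = 13.2
L_X/L_Y = 10^(−0.4 ΔM) = 10^-5.280 = 5.248×10^-6

L_X/L_Y ≈ 5.2×10^-6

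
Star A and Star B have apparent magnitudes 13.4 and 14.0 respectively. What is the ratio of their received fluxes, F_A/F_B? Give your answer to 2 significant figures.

F_A/F_B ≈ 1.7

Δm = 13.4 − (14.0) = -0.6
Flux ratio = 10^(−0.4 Δm) = 10^(−0.4 × -0.6) = 10^0.240 = 1.738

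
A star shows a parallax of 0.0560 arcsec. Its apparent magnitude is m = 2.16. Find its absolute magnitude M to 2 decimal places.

M ≈ 0.90

d = 1/p = 1/0.0560″ = 17.86 pc
5 log₁₀(d/10 pc) = 5 log₁₀(17.86) − 5 = 1.259
M = m − 5 log₁₀(d/10) = 2.16 − 1.259 = 0.901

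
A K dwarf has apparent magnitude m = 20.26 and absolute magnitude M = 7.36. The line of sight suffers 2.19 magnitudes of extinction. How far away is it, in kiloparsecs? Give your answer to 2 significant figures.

d ≈ 1.4 kpc

m − M = 5 log₁₀(d/10 pc) + A  ⇒  20.26 − (7.36) − 2.19 = 5 log₁₀(d/10)
10.710 = 5 log₁₀(d/10)
log₁₀ d = (m − M − A)/5 + 1 = 3.1420
d = 10^3.1420 = 1387 pc
= 1.387 kpc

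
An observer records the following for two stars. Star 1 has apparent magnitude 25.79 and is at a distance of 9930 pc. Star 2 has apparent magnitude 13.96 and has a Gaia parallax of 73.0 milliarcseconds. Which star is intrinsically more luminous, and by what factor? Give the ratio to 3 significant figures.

Star 1: M = m − 5 log₁₀ d + 5 = 25.79 − 5·3.9969 + 5 = 10.805
Star 2: p = 73.0 mas = 0.0730″ → d = 1/p = 13.70 pc
Star 2: M = m − 5 log₁₀ d + 5 = 13.96 − 5·1.1367 + 5 = 13.277
ΔM = M_1 − M_2 = 10.805 − (13.277) = -2.471; smaller M is more luminous → Star 1.
L ratio = 10^(0.4 |ΔM|) = 10^0.989 = 9.740

Star 1 is more luminous, by a factor of 9.74.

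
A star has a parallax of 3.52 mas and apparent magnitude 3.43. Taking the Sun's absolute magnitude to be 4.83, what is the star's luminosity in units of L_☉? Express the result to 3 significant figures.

L/L_☉ ≈ 2930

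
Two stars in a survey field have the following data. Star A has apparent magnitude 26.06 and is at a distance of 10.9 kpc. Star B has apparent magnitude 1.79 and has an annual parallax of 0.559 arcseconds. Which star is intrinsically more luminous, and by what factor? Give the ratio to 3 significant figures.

Star B is more luminous, by a factor of 138.

Star A: d = 10.9 kpc = 10900 pc
Star A: M = m − 5 log₁₀ d + 5 = 26.06 − 5·4.0374 + 5 = 10.873
Star B: d = 1/p = 1/0.559″ = 1.789 pc
Star B: M = m − 5 log₁₀ d + 5 = 1.79 − 5·0.2526 + 5 = 5.527
ΔM = M_A − M_B = 10.873 − (5.527) = 5.346; smaller M is more luminous → Star B.
L ratio = 10^(0.4 |ΔM|) = 10^2.138 = 137.5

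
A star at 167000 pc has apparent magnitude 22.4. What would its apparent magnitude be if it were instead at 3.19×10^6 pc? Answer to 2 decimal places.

m ≈ 28.81

Flux ∝ 1/d², so Δm = 5 log₁₀(d₂/d₁) = 5 log₁₀(3.19×10^6/167000) = 6.405
m₂ = m₁ + Δm = 22.4 + (6.405) = 28.805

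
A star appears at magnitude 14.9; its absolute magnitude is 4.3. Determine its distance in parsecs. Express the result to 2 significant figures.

d ≈ 1300 pc

Distance modulus: m − M = 14.9 − (4.3) = 10.600
m − M = 5 log₁₀ d − 5
log₁₀ d = (m − M)/5 + 1 = 3.1200
d = 10^3.1200 = 1318 pc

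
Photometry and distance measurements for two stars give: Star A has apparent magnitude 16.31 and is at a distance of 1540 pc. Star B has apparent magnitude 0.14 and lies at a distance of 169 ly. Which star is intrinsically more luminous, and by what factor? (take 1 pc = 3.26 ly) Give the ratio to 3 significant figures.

Star B is more luminous, by a factor of 3330.

Star A: M = m − 5 log₁₀ d + 5 = 16.31 − 5·3.1875 + 5 = 5.372
Star B: d = 169 ly / 3.26 = 51.84 pc
Star B: M = m − 5 log₁₀ d + 5 = 0.14 − 5·1.7147 + 5 = -3.433
ΔM = M_A − M_B = 5.372 − (-3.433) = 8.806; smaller M is more luminous → Star B.
L ratio = 10^(0.4 |ΔM|) = 10^3.522 = 3329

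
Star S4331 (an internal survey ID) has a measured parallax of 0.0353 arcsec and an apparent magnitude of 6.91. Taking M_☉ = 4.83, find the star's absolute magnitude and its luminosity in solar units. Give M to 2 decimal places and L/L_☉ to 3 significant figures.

M ≈ 4.65; L/L_☉ ≈ 1.18

d = 1/p = 1/0.0353″ = 28.33 pc
M = m − 5 log₁₀ d + 5 = 6.91 − 5·1.4522 + 5 = 4.649
M − M_☉ = 4.649 − 4.83 = -0.181
L/L_☉ = 10^(−0.4 × -0.181) = 1.182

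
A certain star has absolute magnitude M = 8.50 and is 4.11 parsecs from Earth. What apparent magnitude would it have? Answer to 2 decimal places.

m ≈ 6.57

m = M + 5 log₁₀ d − 5 = 8.50 + 5·0.6138 − 5 = 6.569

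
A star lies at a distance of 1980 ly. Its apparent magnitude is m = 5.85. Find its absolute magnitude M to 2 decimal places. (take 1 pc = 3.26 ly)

d = 1980 ly / 3.26 = 607.4 pc
5 log₁₀(d/10 pc) = 5 log₁₀(607.4) − 5 = 8.917
M = m − 5 log₁₀(d/10) = 5.85 − 8.917 = -3.067

M ≈ -3.07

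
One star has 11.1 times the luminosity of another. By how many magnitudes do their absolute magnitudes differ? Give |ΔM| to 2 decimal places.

Pogson: ΔM = −2.5 log₁₀(ratio) = −2.5 log₁₀(11.1) = −2.5 × 1.0453 = -2.613

|ΔM| ≈ 2.61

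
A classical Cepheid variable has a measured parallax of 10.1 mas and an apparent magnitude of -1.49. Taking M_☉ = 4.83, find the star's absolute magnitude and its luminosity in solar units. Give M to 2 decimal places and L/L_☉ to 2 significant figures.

d = 1/p = 1000/10.1 mas = 99.01 pc
M = m − 5 log₁₀ d + 5 = -1.49 − 5·1.9957 + 5 = -6.468
M − M_☉ = -6.468 − 4.83 = -11.298
L/L_☉ = 10^(−0.4 × -11.298) = 33060

M ≈ -6.47; L/L_☉ ≈ 33000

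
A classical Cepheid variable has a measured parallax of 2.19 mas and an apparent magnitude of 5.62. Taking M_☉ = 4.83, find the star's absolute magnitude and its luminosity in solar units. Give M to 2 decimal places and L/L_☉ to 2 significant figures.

d = 1/p = 1000/2.19 mas = 456.6 pc
M = m − 5 log₁₀ d + 5 = 5.62 − 5·2.6596 + 5 = -2.678
M − M_☉ = -2.678 − 4.83 = -7.508
L/L_☉ = 10^(−0.4 × -7.508) = 1007

M ≈ -2.68; L/L_☉ ≈ 1000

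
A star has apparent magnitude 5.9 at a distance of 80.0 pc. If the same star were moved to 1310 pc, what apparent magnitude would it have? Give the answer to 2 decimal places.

m ≈ 11.97

Flux ∝ 1/d², so Δm = 5 log₁₀(d₂/d₁) = 5 log₁₀(1310/80.0) = 6.071
m₂ = m₁ + Δm = 5.9 + (6.071) = 11.971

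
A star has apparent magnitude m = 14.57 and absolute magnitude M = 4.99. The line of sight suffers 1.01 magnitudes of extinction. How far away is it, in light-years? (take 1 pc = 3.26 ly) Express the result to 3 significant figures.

d ≈ 1690 ly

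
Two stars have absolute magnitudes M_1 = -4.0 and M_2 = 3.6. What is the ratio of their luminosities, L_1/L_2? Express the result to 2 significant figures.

L_1/L_2 ≈ 1100

ΔM = M_1 − M_2 = -7.6
L_1/L_2 = 10^(−0.4 ΔM) = 10^3.040 = 1096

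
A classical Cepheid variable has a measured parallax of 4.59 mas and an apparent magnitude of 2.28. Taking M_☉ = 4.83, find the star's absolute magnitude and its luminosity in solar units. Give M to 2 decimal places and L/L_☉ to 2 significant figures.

M ≈ -4.41; L/L_☉ ≈ 5000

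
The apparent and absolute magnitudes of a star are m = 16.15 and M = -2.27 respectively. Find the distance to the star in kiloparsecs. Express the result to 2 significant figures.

d ≈ 48 kpc

μ = m − M = 18.420
m − M = 5 log₁₀ d − 5
log₁₀ d = (m − M)/5 + 1 = 4.6840
d = 10^4.6840 = 48310 pc
= 48.31 kpc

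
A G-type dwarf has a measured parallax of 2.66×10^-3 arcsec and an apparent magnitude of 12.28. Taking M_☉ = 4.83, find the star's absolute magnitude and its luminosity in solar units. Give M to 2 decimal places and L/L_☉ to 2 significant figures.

M ≈ 4.40; L/L_☉ ≈ 1.5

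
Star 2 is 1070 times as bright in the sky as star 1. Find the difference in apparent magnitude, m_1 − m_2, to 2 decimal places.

Pogson: Δm = −2.5 log₁₀(ratio) = −2.5 log₁₀(1070) = −2.5 × 3.0294 = -7.573
Star 2 is brighter so has the smaller magnitude: m_1 − m_2 is positive.

m_1 − m_2 ≈ 7.57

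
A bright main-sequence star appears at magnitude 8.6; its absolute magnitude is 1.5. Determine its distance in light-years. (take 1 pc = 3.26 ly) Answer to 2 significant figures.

d ≈ 860 ly

Distance modulus: m − M = 8.6 − (1.5) = 7.100
m − M = 5 log₁₀ d − 5
log₁₀ d = (m − M)/5 + 1 = 2.4200
d = 10^2.4200 = 263.0 pc
= 857.5 ly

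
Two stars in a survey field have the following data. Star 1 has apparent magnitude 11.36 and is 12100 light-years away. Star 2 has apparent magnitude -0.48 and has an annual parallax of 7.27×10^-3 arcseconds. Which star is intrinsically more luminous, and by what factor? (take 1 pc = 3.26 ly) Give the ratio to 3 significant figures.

Star 2 is more luminous, by a factor of 74.8.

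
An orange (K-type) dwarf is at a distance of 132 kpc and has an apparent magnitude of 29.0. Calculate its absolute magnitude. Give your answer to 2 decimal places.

M ≈ 8.40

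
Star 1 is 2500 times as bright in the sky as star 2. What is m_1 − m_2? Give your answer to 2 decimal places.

m_1 − m_2 ≈ -8.49

Pogson: Δm = −2.5 log₁₀(ratio) = −2.5 log₁₀(2500) = −2.5 × 3.3979 = -8.495
Star 1 is brighter, so it has the smaller magnitude: the difference is negative.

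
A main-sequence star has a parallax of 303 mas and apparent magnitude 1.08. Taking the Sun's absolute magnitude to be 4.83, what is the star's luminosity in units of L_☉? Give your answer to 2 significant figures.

d = 1/p = 1000/303 mas = 3.300 pc
M = m − 5 log₁₀ d + 5 = 1.08 − 5·0.5186 + 5 = 3.487
M − M_☉ = 3.487 − 4.83 = -1.343
L/L_☉ = 10^(−0.4 × -1.343) = 3.444

L/L_☉ ≈ 3.4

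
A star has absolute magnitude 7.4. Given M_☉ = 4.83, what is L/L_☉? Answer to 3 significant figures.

L/L_☉ ≈ 0.0938

M − M_☉ = 7.4 − 4.83 = 2.570
L/L_☉ = 10^(−0.4 (M − M_☉)) = 10^-1.028 = 0.09376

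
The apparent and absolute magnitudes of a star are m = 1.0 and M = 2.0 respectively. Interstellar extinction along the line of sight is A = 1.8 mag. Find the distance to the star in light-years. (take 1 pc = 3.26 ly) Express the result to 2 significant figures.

m − M = 5 log₁₀(d/10 pc) + A  ⇒  1.0 − (2.0) − 1.8 = 5 log₁₀(d/10)
-2.800 = 5 log₁₀(d/10)
log₁₀ d = (m − M − A)/5 + 1 = 0.4400
d = 10^0.4400 = 2.754 pc
= 8.979 ly

d ≈ 9.0 ly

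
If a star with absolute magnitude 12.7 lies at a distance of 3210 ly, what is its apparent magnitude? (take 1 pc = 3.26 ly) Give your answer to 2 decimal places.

m ≈ 22.67

d = 3210 ly / 3.26 = 984.7 pc
m = M + 5 log₁₀ d − 5 = 12.7 + 5·2.9933 − 5 = 22.666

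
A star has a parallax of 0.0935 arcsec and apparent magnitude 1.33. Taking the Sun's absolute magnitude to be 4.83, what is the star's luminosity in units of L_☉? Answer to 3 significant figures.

d = 1/p = 1/0.0935″ = 10.70 pc
M = m − 5 log₁₀ d + 5 = 1.33 − 5·1.0292 + 5 = 1.184
M − M_☉ = 1.184 − 4.83 = -3.646
L/L_☉ = 10^(−0.4 × -3.646) = 28.73

L/L_☉ ≈ 28.7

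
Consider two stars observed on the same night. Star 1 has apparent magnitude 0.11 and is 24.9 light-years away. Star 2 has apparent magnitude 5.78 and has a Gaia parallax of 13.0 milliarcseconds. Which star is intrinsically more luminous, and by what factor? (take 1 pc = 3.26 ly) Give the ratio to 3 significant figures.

Star 1: d = 24.9 ly / 3.26 = 7.638 pc
Star 1: M = m − 5 log₁₀ d + 5 = 0.11 − 5·0.8830 + 5 = 0.695
Star 2: p = 13.0 mas = 0.0130″ → d = 1/p = 76.92 pc
Star 2: M = m − 5 log₁₀ d + 5 = 5.78 − 5·1.8861 + 5 = 1.350
ΔM = M_1 − M_2 = 0.695 − (1.350) = -0.655; smaller M is more luminous → Star 1.
L ratio = 10^(0.4 |ΔM|) = 10^0.262 = 1.827

Star 1 is more luminous, by a factor of 1.83.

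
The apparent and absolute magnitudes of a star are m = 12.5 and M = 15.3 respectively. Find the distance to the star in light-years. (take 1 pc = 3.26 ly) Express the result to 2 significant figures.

d ≈ 9.0 ly

Distance modulus: m − M = 12.5 − (15.3) = -2.800
m − M = 5 log₁₀ d − 5
log₁₀ d = (m − M)/5 + 1 = 0.4400
d = 10^0.4400 = 2.754 pc
= 8.979 ly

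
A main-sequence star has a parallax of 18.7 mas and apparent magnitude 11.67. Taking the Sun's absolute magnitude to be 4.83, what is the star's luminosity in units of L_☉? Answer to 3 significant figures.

d = 1/p = 1000/18.7 mas = 53.48 pc
M = m − 5 log₁₀ d + 5 = 11.67 − 5·1.7282 + 5 = 8.029
M − M_☉ = 8.029 − 4.83 = 3.199
L/L_☉ = 10^(−0.4 × 3.199) = 0.05252

L/L_☉ ≈ 0.0525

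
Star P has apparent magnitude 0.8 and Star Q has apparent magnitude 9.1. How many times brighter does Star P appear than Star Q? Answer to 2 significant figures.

Δm = 0.8 − (9.1) = -8.3
Flux ratio = 10^(−0.4 Δm) = 10^(−0.4 × -8.3) = 10^3.320 = 2089

2100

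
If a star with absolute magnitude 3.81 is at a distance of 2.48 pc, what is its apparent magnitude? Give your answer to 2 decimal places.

m ≈ 0.78

m = M + 5 log₁₀ d − 5 = 3.81 + 5·0.3945 − 5 = 0.782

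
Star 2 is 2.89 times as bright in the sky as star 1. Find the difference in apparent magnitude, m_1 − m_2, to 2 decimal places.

m_1 − m_2 ≈ 1.15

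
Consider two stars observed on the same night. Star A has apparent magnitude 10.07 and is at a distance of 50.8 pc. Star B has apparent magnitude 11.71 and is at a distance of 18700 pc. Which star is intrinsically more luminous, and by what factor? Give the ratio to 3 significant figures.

Star A: M = m − 5 log₁₀ d + 5 = 10.07 − 5·1.7059 + 5 = 6.541
Star B: M = m − 5 log₁₀ d + 5 = 11.71 − 5·4.2718 + 5 = -4.649
ΔM = M_A − M_B = 6.541 − (-4.649) = 11.190; smaller M is more luminous → Star B.
L ratio = 10^(0.4 |ΔM|) = 10^4.476 = 29920

Star B is more luminous, by a factor of 29900.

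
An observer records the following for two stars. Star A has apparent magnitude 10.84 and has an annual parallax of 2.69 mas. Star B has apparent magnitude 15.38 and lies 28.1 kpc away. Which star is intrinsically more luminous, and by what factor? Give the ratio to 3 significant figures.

Star B is more luminous, by a factor of 87.3.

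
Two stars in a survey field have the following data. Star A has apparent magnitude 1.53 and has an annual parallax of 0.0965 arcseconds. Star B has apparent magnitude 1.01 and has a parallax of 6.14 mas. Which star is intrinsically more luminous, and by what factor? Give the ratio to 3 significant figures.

Star B is more luminous, by a factor of 399.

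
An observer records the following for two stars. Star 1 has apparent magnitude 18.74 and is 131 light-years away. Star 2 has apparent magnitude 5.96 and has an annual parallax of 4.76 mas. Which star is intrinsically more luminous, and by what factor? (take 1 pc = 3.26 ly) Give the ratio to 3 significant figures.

Star 2 is more luminous, by a factor of 3.54×10^6.

Star 1: d = 131 ly / 3.26 = 40.18 pc
Star 1: M = m − 5 log₁₀ d + 5 = 18.74 − 5·1.6041 + 5 = 15.720
Star 2: p = 4.76 mas = 4.76×10^-3″ → d = 1/p = 210.1 pc
Star 2: M = m − 5 log₁₀ d + 5 = 5.96 − 5·2.3224 + 5 = -0.652
ΔM = M_1 − M_2 = 15.720 − (-0.652) = 16.372; smaller M is more luminous → Star 2.
L ratio = 10^(0.4 |ΔM|) = 10^6.549 = 3.537×10^6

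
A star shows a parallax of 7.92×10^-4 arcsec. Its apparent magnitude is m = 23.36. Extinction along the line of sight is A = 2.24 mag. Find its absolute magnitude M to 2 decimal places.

d = 1/p = 1/7.92×10^-4″ = 1263 pc
5 log₁₀(d/10 pc) = 5 log₁₀(1263) − 5 = 10.506
M = m − 5 log₁₀(d/10) − A = 23.36 − 10.506 − 2.24 = 10.614

M ≈ 10.61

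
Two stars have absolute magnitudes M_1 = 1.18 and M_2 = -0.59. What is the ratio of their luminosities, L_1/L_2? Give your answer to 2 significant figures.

L_1/L_2 ≈ 0.20

ΔM = M_1 − M_2 = 1.77
L_1/L_2 = 10^(−0.4 ΔM) = 10^-0.708 = 0.1959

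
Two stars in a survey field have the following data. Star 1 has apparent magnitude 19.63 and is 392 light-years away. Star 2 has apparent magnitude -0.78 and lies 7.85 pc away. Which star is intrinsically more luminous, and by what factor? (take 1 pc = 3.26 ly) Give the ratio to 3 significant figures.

Star 1: d = 392 ly / 3.26 = 120.2 pc
Star 1: M = m − 5 log₁₀ d + 5 = 19.63 − 5·2.0801 + 5 = 14.230
Star 2: M = m − 5 log₁₀ d + 5 = -0.78 − 5·0.8949 + 5 = -0.254
ΔM = M_1 − M_2 = 14.230 − (-0.254) = 14.484; smaller M is more luminous → Star 2.
L ratio = 10^(0.4 |ΔM|) = 10^5.794 = 621700

Star 2 is more luminous, by a factor of 622000.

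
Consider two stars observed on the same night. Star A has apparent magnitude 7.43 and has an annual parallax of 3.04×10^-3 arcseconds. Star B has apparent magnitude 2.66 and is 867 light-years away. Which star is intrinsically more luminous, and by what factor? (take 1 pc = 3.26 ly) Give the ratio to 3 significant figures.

Star B is more luminous, by a factor of 52.9.

Star A: d = 1/p = 1/3.04×10^-3″ = 328.9 pc
Star A: M = m − 5 log₁₀ d + 5 = 7.43 − 5·2.5171 + 5 = -0.156
Star B: d = 867 ly / 3.26 = 266.0 pc
Star B: M = m − 5 log₁₀ d + 5 = 2.66 − 5·2.4248 + 5 = -4.464
ΔM = M_A − M_B = -0.156 − (-4.464) = 4.308; smaller M is more luminous → Star B.
L ratio = 10^(0.4 |ΔM|) = 10^1.723 = 52.89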